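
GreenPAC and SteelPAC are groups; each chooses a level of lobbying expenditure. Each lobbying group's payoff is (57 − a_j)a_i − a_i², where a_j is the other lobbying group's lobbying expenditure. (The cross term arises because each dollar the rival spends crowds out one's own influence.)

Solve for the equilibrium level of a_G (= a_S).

GreenPAC's payoff is (57 − a_S)a_G − a_G².
∂π/∂a_G = 57 − a_S − 2a_G = 0, so a_G = 28.5 − 0.5a_S.
The game is symmetric, so in equilibrium a_S = a_G: the reaction function gives 1.5a_G = 28.5, hence a_G = 19.

19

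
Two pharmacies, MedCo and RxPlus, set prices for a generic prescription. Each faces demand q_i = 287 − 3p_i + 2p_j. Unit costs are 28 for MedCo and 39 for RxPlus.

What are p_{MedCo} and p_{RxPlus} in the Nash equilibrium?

94.8125, 98.9375

MedCo's profit: π = (p_{MedCo} − 28)(287 − 3p_{MedCo} + 2p_{RxPlus}).
∂π/∂p_{MedCo} = 371 − 6p_{MedCo} + 2p_{RxPlus} = 0 ⇒ p_{MedCo} = 371/6 + (1/3)p_{RxPlus}.
Similarly p_{RxPlus} = 202/3 + (1/3)p_{MedCo}.
Substituting the second reaction function into the first: p_{MedCo} = 371/6 + (1/3)(202/3 + (1/3)p_{MedCo}), which gives (8/9)p_{MedCo} = 1517/18 ⇒ p_{MedCo} = 94.8125.
Then p_{RxPlus} = 202/3 + (1/3)·94.8125 = 98.9375.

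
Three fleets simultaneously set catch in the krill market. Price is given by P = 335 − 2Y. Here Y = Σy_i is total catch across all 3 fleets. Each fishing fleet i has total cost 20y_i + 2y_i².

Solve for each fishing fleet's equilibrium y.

A representative fishing fleet's profit is π_i = y_i(335 − 2Y) − 20y_i − 2y_i², with Y = y_i + Σ_{j≠i} y_j.
First-order condition: 315 − 8y_i − 2Σ_{j≠i} y_j = 0.
With identical fishing fleets, set every y_j = y: then 315 − 8y − 4y = 0, i.e. y = 315/12 = 26.25.

26.25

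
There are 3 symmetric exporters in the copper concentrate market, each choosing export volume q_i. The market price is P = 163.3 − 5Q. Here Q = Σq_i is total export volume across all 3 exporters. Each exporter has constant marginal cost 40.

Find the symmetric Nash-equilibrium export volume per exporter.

A representative exporter's profit is π_i = q_i(163.3 − 5Q) − 40q_i, with Q = q_i + Σ_{j≠i} q_j.
First-order condition: 123.3 − 10q_i − 5Σ_{j≠i} q_j = 0.
In a symmetric equilibrium every exporter chooses the same q, so Σ_{j≠i} q_j = 2q. The condition becomes 123.3 − 20q = 0, giving q = 123.3/20 = 6.165.

6.165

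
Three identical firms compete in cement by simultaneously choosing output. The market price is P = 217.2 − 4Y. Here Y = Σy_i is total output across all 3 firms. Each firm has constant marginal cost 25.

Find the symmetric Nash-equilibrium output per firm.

12.0125

A representative firm's profit is π_i = y_i(217.2 − 4Y) − 25y_i, with Y = y_i + Σ_{j≠i} y_j.
First-order condition: 192.2 − 8y_i − 4Σ_{j≠i} y_j = 0.
In a symmetric equilibrium every firm chooses the same y, so Σ_{j≠i} y_j = 2y. The condition becomes 192.2 − 16y = 0, giving y = 192.2/16 = 12.0125.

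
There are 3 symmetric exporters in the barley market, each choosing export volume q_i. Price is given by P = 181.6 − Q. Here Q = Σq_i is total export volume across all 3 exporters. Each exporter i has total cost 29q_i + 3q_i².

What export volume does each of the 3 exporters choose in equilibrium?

15.26

A representative exporter's profit is π_i = q_i(181.6 − Q) − 29q_i − 3q_i², with Q = q_i + Σ_{j≠i} q_j.
First-order condition: 152.6 − 8q_i − Σ_{j≠i} q_j = 0.
Imposing symmetry (q_j = q for all j) turns Σ_{j≠i} q_j into 2q, so 152.6 = 10q and q = 15.26.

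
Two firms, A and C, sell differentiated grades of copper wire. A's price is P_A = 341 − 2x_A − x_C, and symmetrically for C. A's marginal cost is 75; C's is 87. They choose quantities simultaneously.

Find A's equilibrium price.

Firm A's profit: π = x_A(341 − 2x_A − x_C) − 75x_A.
∂π/∂x_A = 266 − 4x_A − x_C = 0 ⇒ x_A = 66.5 − 0.25x_C.
Similarly x_C = 63.5 − 0.25x_A.
Plugging x_C into A's best response: x_A = 66.5 − 0.25(63.5 − 0.25x_A) ⇒ 0.9375x_A = 50.625, so x_A = 54.
Then x_C = 63.5 − 0.25·54 = 50.
P_A = 341 − 2·54 − 50 = 183.

183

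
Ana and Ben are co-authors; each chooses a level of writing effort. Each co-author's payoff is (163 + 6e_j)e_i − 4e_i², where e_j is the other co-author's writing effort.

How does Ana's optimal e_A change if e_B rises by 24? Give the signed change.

18

Ana's payoff is (163 + 6e_B)e_A − 4e_A².
∂π/∂e_A = 163 + 6e_B − 8e_A = 0, so e_A = 20.375 + 0.75e_B.
The reaction-function slope is 0.75, so a 24-unit rise in e_B moves e_A by 0.75 × 24 = 18. Ana's best response rises — the actions are strategic complements.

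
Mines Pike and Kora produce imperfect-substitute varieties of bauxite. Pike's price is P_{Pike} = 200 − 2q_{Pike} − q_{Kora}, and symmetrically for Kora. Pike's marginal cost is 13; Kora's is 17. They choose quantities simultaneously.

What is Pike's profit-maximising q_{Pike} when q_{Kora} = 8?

Mine Pike's profit: π = q_{Pike}(200 − 2q_{Pike} − q_{Kora}) − 13q_{Pike}.
∂π/∂q_{Pike} = 187 − 4q_{Pike} − q_{Kora} = 0 ⇒ q_{Pike} = 46.75 − 0.25q_{Kora}.
At q_{Kora} = 8: q_{Pike} = 46.75 − 0.25·8 = 44.75.

44.75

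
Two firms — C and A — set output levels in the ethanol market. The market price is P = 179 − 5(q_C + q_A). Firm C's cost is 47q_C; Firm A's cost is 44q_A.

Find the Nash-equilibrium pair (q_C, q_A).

8.6, 9.2

Firm C's profit: π = q_C(179 − 5(q_C + q_A)) − 47q_C.
∂π/∂q_C = 132 − 10q_C − 5q_A = 0, so q_C = 13.2 − 0.5q_A.
By the same steps for A: q_A = 13.5 − 0.5q_C.
Plugging q_A into C's best response: q_C = 13.2 − 0.5(13.5 − 0.5q_C) ⇒ 0.75q_C = 6.45, so q_C = 8.6.
Then q_A = 13.5 − 0.5·8.6 = 9.2.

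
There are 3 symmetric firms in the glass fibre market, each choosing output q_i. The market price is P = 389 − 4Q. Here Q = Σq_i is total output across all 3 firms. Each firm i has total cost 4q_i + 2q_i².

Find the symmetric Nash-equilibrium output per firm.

A representative firm's profit is π_i = q_i(389 − 4Q) − 4q_i − 2q_i², with Q = q_i + Σ_{j≠i} q_j.
First-order condition: 385 − 12q_i − 4Σ_{j≠i} q_j = 0.
In a symmetric equilibrium every firm chooses the same q, so Σ_{j≠i} q_j = 2q. The condition becomes 385 − 20q = 0, giving q = 385/20 = 19.25.

19.25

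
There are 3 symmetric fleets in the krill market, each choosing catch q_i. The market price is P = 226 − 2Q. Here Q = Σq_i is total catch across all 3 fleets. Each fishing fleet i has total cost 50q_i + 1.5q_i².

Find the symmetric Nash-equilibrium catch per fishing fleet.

A representative fishing fleet's profit is π_i = q_i(226 − 2Q) − 50q_i − 1.5q_i², with Q = q_i + Σ_{j≠i} q_j.
First-order condition: 176 − 7q_i − 2Σ_{j≠i} q_j = 0.
Imposing symmetry (q_j = q for all j) turns Σ_{j≠i} q_j into 2q, so 176 = 11q and q = 16.

16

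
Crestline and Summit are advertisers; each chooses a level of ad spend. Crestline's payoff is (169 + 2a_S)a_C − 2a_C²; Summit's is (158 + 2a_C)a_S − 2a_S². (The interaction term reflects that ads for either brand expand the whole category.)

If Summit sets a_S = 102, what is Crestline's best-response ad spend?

Expanding Crestline's payoff: 169a_C + 2a_Sa_C − 2a_C².
∂π/∂a_C = 169 + 2a_S − 4a_C = 0, so a_C = 42.25 + 0.5a_S.
At a_S = 102: a_C = 42.25 + 0.5·102 = 93.25.

93.25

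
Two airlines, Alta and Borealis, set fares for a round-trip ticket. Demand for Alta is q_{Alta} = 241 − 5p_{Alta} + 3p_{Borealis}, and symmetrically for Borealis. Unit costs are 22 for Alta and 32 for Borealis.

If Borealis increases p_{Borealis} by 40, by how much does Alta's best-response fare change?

12

Alta's profit: π = (p_{Alta} − 22)(241 − 5p_{Alta} + 3p_{Borealis}).
∂π/∂p_{Alta} = 351 − 10p_{Alta} + 3p_{Borealis} = 0 ⇒ p_{Alta} = 35.1 + 0.3p_{Borealis}.
The reaction-function slope is 0.3, so a 40-unit rise in p_{Borealis} moves p_{Alta} by 0.3 × 40 = 12. Alta's best response rises — the actions are strategic complements.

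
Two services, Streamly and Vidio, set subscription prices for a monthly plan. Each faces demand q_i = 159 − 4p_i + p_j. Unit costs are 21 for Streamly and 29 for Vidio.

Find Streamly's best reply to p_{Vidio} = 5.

31

Streamly's profit: π = (p_{Streamly} − 21)(159 − 4p_{Streamly} + p_{Vidio}).
∂π/∂p_{Streamly} = 243 − 8p_{Streamly} + p_{Vidio} = 0 ⇒ p_{Streamly} = 30.375 + 0.125p_{Vidio}.
At p_{Vidio} = 5: p_{Streamly} = 30.375 + 0.125·5 = 31.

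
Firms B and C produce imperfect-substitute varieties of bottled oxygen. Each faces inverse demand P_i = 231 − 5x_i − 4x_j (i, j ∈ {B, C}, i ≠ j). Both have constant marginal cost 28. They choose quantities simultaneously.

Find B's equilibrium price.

Firm B's profit: π = x_B(231 − 5x_B − 4x_C) − 28x_B.
∂π/∂x_B = 203 − 10x_B − 4x_C = 0 ⇒ x_B = 20.3 − 0.4x_C.
Setting x_B = x_C in the reaction function: x_B = 20.3 − 0.4x_B, so x_B = 20.3 / 1.4 = 14.5.
P_B = 231 − 5·14.5 − 4·14.5 = 100.5.

100.5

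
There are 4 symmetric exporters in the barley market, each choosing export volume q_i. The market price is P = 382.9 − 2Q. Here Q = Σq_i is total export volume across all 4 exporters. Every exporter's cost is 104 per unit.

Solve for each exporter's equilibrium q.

A representative exporter's profit is π_i = q_i(382.9 − 2Q) − 104q_i, with Q = q_i + Σ_{j≠i} q_j.
First-order condition: 278.9 − 4q_i − 2Σ_{j≠i} q_j = 0.
With identical exporters, set every q_j = q: then 278.9 − 4q − 6q = 0, i.e. q = 278.9/10 = 27.89.

27.89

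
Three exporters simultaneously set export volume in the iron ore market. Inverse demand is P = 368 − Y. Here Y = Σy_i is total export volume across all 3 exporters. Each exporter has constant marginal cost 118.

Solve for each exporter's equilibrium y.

A representative exporter's profit is π_i = y_i(368 − Y) − 118y_i, with Y = y_i + Σ_{j≠i} y_j.
First-order condition: 250 − 2y_i − Σ_{j≠i} y_j = 0.
In a symmetric equilibrium every exporter chooses the same y, so Σ_{j≠i} y_j = 2y. The condition becomes 250 − 4y = 0, giving y = 250/4 = 62.5.

62.5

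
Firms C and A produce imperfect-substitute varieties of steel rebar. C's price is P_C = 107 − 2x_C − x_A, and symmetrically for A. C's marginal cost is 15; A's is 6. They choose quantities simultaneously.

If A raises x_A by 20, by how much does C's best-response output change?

Firm C's profit: π = x_C(107 − 2x_C − x_A) − 15x_C.
∂π/∂x_C = 92 − 4x_C − x_A = 0 ⇒ x_C = 23 − 0.25x_A.
The reaction-function slope is −0.25, so a 20-unit rise in x_A moves x_C by −0.25 × 20 = −5. C's best response falls — the actions are strategic substitutes.

-5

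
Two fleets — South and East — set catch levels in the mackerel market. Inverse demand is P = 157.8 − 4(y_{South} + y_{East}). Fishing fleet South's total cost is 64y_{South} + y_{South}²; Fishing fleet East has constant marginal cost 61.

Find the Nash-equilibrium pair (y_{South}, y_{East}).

Fishing fleet South's profit: π = y_{South}(157.8 − 4(y_{South} + y_{East})) − 64y_{South} − y_{South}².
∂π/∂y_{South} = 93.8 − 10y_{South} − 4y_{East} = 0, so y_{South} = 9.38 − 0.4y_{East}.
For East: ∂π/∂y_{East} = 96.8 − 8y_{East} − 4y_{South} = 0 ⇒ y_{East} = 12.1 − 0.5y_{South}.
Substituting the second reaction function into the first: y_{South} = 9.38 − 0.4(12.1 − 0.5y_{South}), which gives 0.8y_{South} = 4.54 ⇒ y_{South} = 5.675.
Then y_{East} = 12.1 − 0.5·5.675 = 9.2625.

5.675, 9.2625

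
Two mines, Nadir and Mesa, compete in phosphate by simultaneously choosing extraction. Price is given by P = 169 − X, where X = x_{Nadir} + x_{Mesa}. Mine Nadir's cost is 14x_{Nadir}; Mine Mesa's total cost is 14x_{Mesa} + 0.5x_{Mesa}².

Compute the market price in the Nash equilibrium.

76

Mine Nadir's profit: π = x_{Nadir}(169 − (x_{Nadir} + x_{Mesa})) − 14x_{Nadir}.
∂π/∂x_{Nadir} = 155 − 2x_{Nadir} − x_{Mesa} = 0, so x_{Nadir} = 77.5 − 0.5x_{Mesa}.
For Mesa: ∂π/∂x_{Mesa} = 155 − 3x_{Mesa} − x_{Nadir} = 0 ⇒ x_{Mesa} = 155/3 − (1/3)x_{Nadir}.
Solving the two reaction functions simultaneously: (1 − (−0.5)(−1/3))x_{Nadir} = 77.5 − 0.5·(155/3), so (5/6)x_{Nadir} = 155/3 and x_{Nadir} = 62.
Then x_{Mesa} = 155/3 − (1/3)·62 = 31.
Equilibrium price: P = 169 − 93 = 76.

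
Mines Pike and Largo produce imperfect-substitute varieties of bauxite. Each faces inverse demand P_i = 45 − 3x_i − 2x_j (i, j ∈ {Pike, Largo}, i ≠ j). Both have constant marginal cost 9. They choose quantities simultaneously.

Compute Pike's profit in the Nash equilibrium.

60.75

Mine Pike's profit: π = x_{Pike}(45 − 3x_{Pike} − 2x_{Largo}) − 9x_{Pike}.
∂π/∂x_{Pike} = 36 − 6x_{Pike} − 2x_{Largo} = 0 ⇒ x_{Pike} = 6 − (1/3)x_{Largo}.
The game is symmetric, so in equilibrium x_{Largo} = x_{Pike}: the reaction function gives (4/3)x_{Pike} = 6, hence x_{Pike} = 4.5.
P_{Pike} = 45 − 3·4.5 − 2·4.5 = 22.5.
Profit = (22.5 − 9)·4.5 = 60.75.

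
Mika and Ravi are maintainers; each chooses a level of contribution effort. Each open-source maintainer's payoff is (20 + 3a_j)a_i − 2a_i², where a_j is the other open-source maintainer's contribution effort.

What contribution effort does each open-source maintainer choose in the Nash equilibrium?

20

Mika's payoff is (20 + 3a_R)a_M − 2a_M².
∂π/∂a_M = 20 + 3a_R − 4a_M = 0, so a_M = 5 + 0.75a_R.
By symmetry a_R = a_M; substituting into the reaction function, 0.25a_M = 5 and a_M = 20.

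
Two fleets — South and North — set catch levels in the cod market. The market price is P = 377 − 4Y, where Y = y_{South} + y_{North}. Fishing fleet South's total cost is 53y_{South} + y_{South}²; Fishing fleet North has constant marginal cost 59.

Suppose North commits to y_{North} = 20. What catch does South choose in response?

24.4

Fishing fleet South's profit: π = y_{South}(377 − 4(y_{South} + y_{North})) − 53y_{South} − y_{South}².
∂π/∂y_{South} = 324 − 10y_{South} − 4y_{North} = 0, so y_{South} = 32.4 − 0.4y_{North}.
At y_{North} = 20: y_{South} = 32.4 − 0.4·20 = 24.4.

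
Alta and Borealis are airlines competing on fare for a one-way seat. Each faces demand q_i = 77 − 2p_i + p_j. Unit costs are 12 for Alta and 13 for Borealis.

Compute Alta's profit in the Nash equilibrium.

950.48

Alta's profit: π = (p_{Alta} − 12)(77 − 2p_{Alta} + p_{Borealis}).
∂π/∂p_{Alta} = 101 − 4p_{Alta} + p_{Borealis} = 0 ⇒ p_{Alta} = 25.25 + 0.25p_{Borealis}.
Similarly p_{Borealis} = 25.75 + 0.25p_{Alta}.
Substituting the second reaction function into the first: p_{Alta} = 25.25 + 0.25(25.75 + 0.25p_{Alta}), which gives 0.9375p_{Alta} = 31.6875 ⇒ p_{Alta} = 33.8.
Then p_{Borealis} = 25.75 + 0.25·33.8 = 34.2.
q_{Alta} = 77 − 2·33.8 + 34.2 = 43.6.
Profit = (33.8 − 12)·43.6 = 950.48.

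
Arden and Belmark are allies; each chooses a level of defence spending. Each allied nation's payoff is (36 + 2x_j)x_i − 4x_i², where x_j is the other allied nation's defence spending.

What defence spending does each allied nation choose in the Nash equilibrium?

Arden's payoff is (36 + 2x_B)x_A − 4x_A².
∂π/∂x_A = 36 + 2x_B − 8x_A = 0, so x_A = 4.5 + 0.25x_B.
By symmetry x_B = x_A; substituting into the reaction function, 0.75x_A = 4.5 and x_A = 6.

6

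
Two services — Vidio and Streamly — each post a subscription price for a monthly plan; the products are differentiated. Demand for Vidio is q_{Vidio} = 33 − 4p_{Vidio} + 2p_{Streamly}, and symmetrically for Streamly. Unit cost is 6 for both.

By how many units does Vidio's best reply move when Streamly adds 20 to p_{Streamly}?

5

Vidio's profit: π = (p_{Vidio} − 6)(33 − 4p_{Vidio} + 2p_{Streamly}).
∂π/∂p_{Vidio} = 57 − 8p_{Vidio} + 2p_{Streamly} = 0 ⇒ p_{Vidio} = 7.125 + 0.25p_{Streamly}.
The reaction-function slope is 0.25, so a 20-unit rise in p_{Streamly} moves p_{Vidio} by 0.25 × 20 = 5. Vidio's best response rises — the actions are strategic complements.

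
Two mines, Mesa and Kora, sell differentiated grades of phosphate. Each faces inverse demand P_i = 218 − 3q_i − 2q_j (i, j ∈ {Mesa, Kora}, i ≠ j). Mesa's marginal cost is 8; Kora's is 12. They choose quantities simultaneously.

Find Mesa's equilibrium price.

87.5

Mine Mesa's profit: π = q_{Mesa}(218 − 3q_{Mesa} − 2q_{Kora}) − 8q_{Mesa}.
∂π/∂q_{Mesa} = 210 − 6q_{Mesa} − 2q_{Kora} = 0 ⇒ q_{Mesa} = 35 − (1/3)q_{Kora}.
Similarly q_{Kora} = 103/3 − (1/3)q_{Mesa}.
Solving the two reaction functions simultaneously: (1 − (−1/3)(−1/3))q_{Mesa} = 35 − (1/3)·(103/3), so (8/9)q_{Mesa} = 212/9 and q_{Mesa} = 26.5.
Then q_{Kora} = 103/3 − (1/3)·26.5 = 25.5.
P_{Mesa} = 218 − 3·26.5 − 2·25.5 = 87.5.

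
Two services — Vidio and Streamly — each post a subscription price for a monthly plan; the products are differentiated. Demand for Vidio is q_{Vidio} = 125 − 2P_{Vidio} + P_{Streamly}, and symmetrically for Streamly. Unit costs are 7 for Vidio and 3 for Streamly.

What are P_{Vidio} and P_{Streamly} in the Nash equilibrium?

Vidio's profit: π = (P_{Vidio} − 7)(125 − 2P_{Vidio} + P_{Streamly}).
∂π/∂P_{Vidio} = 139 − 4P_{Vidio} + P_{Streamly} = 0 ⇒ P_{Vidio} = 34.75 + 0.25P_{Streamly}.
Similarly P_{Streamly} = 32.75 + 0.25P_{Vidio}.
Substituting the second reaction function into the first: P_{Vidio} = 34.75 + 0.25(32.75 + 0.25P_{Vidio}), which gives 0.9375P_{Vidio} = 42.9375 ⇒ P_{Vidio} = 45.8.
Then P_{Streamly} = 32.75 + 0.25·45.8 = 44.2.

45.8, 44.2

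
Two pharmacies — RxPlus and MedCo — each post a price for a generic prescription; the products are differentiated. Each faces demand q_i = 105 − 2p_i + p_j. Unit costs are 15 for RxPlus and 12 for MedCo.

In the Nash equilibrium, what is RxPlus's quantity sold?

59.2

RxPlus's profit: π = (p_{RxPlus} − 15)(105 − 2p_{RxPlus} + p_{MedCo}).
∂π/∂p_{RxPlus} = 135 − 4p_{RxPlus} + p_{MedCo} = 0 ⇒ p_{RxPlus} = 33.75 + 0.25p_{MedCo}.
Similarly p_{MedCo} = 32.25 + 0.25p_{RxPlus}.
Solving the two reaction functions simultaneously: (1 − (0.25)(0.25))p_{RxPlus} = 33.75 + 0.25·32.25, so 0.9375p_{RxPlus} = 41.8125 and p_{RxPlus} = 44.6.
Then p_{MedCo} = 32.25 + 0.25·44.6 = 43.4.
q_{RxPlus} = 105 − 2·44.6 + 43.4 = 59.2.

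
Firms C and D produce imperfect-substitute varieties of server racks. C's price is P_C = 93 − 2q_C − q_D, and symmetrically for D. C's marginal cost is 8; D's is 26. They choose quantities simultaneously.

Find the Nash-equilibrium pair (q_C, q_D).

Firm C's profit: π = q_C(93 − 2q_C − q_D) − 8q_C.
∂π/∂q_C = 85 − 4q_C − q_D = 0 ⇒ q_C = 21.25 − 0.25q_D.
Similarly q_D = 16.75 − 0.25q_C.
Substituting the second reaction function into the first: q_C = 21.25 − 0.25(16.75 − 0.25q_C), which gives 0.9375q_C = 17.0625 ⇒ q_C = 18.2.
Then q_D = 16.75 − 0.25·18.2 = 12.2.

18.2, 12.2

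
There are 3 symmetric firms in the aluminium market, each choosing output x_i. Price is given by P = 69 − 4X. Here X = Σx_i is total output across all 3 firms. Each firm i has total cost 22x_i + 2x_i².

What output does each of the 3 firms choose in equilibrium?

A representative firm's profit is π_i = x_i(69 − 4X) − 22x_i − 2x_i², with X = x_i + Σ_{j≠i} x_j.
First-order condition: 47 − 12x_i − 4Σ_{j≠i} x_j = 0.
With identical firms, set every x_j = x: then 47 − 12x − 8x = 0, i.e. x = 47/20 = 2.35.

2.35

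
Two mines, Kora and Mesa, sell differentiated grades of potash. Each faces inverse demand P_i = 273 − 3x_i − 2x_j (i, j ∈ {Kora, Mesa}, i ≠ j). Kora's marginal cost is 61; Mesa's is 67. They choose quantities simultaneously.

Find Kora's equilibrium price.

Mine Kora's profit: π = x_{Kora}(273 − 3x_{Kora} − 2x_{Mesa}) − 61x_{Kora}.
∂π/∂x_{Kora} = 212 − 6x_{Kora} − 2x_{Mesa} = 0 ⇒ x_{Kora} = 106/3 − (1/3)x_{Mesa}.
Similarly x_{Mesa} = 103/3 − (1/3)x_{Kora}.
Solving the two reaction functions simultaneously: (1 − (−1/3)(−1/3))x_{Kora} = 106/3 − (1/3)·(103/3), so (8/9)x_{Kora} = 215/9 and x_{Kora} = 26.875.
Then x_{Mesa} = 103/3 − (1/3)·26.875 = 25.375.
P_{Kora} = 273 − 3·26.875 − 2·25.375 = 141.625.

141.625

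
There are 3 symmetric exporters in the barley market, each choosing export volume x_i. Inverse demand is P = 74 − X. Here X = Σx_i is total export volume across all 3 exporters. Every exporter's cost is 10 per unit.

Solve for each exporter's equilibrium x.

16

A representative exporter's profit is π_i = x_i(74 − X) − 10x_i, with X = x_i + Σ_{j≠i} x_j.
First-order condition: 64 − 2x_i − Σ_{j≠i} x_j = 0.
Imposing symmetry (x_j = x for all j) turns Σ_{j≠i} x_j into 2x, so 64 = 4x and x = 16.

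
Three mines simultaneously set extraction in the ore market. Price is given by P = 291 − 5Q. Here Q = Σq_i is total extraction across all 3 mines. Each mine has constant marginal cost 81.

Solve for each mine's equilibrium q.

A representative mine's profit is π_i = q_i(291 − 5Q) − 81q_i, with Q = q_i + Σ_{j≠i} q_j.
First-order condition: 210 − 10q_i − 5Σ_{j≠i} q_j = 0.
With identical mines, set every q_j = q: then 210 − 10q − 10q = 0, i.e. q = 210/20 = 10.5.

10.5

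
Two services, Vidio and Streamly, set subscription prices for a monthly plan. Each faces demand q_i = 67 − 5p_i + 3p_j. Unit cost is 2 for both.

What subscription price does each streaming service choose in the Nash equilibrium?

11

Vidio's profit: π = (p_{Vidio} − 2)(67 − 5p_{Vidio} + 3p_{Streamly}).
∂π/∂p_{Vidio} = 77 − 10p_{Vidio} + 3p_{Streamly} = 0 ⇒ p_{Vidio} = 7.7 + 0.3p_{Streamly}.
The game is symmetric, so in equilibrium p_{Streamly} = p_{Vidio}: the reaction function gives 0.7p_{Vidio} = 7.7, hence p_{Vidio} = 11.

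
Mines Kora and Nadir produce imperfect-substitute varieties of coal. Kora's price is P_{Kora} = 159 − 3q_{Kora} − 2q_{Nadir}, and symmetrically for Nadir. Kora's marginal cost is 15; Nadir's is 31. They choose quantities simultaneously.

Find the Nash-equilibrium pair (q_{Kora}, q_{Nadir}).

19, 15

Mine Kora's profit: π = q_{Kora}(159 − 3q_{Kora} − 2q_{Nadir}) − 15q_{Kora}.
∂π/∂q_{Kora} = 144 − 6q_{Kora} − 2q_{Nadir} = 0 ⇒ q_{Kora} = 24 − (1/3)q_{Nadir}.
Similarly q_{Nadir} = 64/3 − (1/3)q_{Kora}.
Substituting the second reaction function into the first: q_{Kora} = 24 − (1/3)(64/3 − (1/3)q_{Kora}), which gives (8/9)q_{Kora} = 152/9 ⇒ q_{Kora} = 19.
Then q_{Nadir} = 64/3 − (1/3)·19 = 15.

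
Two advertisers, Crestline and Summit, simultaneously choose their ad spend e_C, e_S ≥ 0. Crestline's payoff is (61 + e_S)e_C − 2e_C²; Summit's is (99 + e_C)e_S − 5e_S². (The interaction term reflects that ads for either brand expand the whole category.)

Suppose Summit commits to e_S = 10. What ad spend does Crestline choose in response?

Expanding Crestline's payoff: 61e_C + e_Se_C − 2e_C².
∂π/∂e_C = 61 + e_S − 4e_C = 0, so e_C = 15.25 + 0.25e_S.
At e_S = 10: e_C = 15.25 + 0.25·10 = 17.75.

17.75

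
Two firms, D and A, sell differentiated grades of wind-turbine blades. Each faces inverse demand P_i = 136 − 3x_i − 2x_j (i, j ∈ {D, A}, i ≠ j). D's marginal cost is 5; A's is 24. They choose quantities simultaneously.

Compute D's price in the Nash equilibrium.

Firm D's profit: π = x_D(136 − 3x_D − 2x_A) − 5x_D.
∂π/∂x_D = 131 − 6x_D − 2x_A = 0 ⇒ x_D = 131/6 − (1/3)x_A.
Similarly x_A = 56/3 − (1/3)x_D.
Solving the two reaction functions simultaneously: (1 − (−1/3)(−1/3))x_D = 131/6 − (1/3)·(56/3), so (8/9)x_D = 281/18 and x_D = 17.5625.
Then x_A = 56/3 − (1/3)·17.5625 = 12.8125.
P_D = 136 − 3·17.5625 − 2·12.8125 = 57.6875.

57.6875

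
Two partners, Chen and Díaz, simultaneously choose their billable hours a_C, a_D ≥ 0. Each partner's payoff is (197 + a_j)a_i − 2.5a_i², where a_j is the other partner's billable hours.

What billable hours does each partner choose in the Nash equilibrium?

Chen's payoff is (197 + a_D)a_C − 2.5a_C².
∂π/∂a_C = 197 + a_D − 5a_C = 0, so a_C = 39.4 + 0.2a_D.
Setting a_C = a_D in the reaction function: a_C = 39.4 + 0.2a_C, so a_C = 39.4 / 0.8 = 49.25.

49.25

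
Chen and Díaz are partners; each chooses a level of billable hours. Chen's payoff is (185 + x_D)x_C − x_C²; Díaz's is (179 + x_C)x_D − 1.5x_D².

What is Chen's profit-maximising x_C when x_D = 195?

Expanding Chen's payoff: 185x_C + x_Dx_C − x_C².
∂π/∂x_C = 185 + x_D − 2x_C = 0, so x_C = 92.5 + 0.5x_D.
At x_D = 195: x_C = 92.5 + 0.5·195 = 190.

190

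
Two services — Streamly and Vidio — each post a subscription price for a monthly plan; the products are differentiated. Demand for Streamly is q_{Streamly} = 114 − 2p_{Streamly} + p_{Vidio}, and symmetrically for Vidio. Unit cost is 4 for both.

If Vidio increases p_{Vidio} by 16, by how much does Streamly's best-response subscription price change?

Streamly's profit: π = (p_{Streamly} − 4)(114 − 2p_{Streamly} + p_{Vidio}).
∂π/∂p_{Streamly} = 122 − 4p_{Streamly} + p_{Vidio} = 0 ⇒ p_{Streamly} = 30.5 + 0.25p_{Vidio}.
The reaction-function slope is 0.25, so a 16-unit rise in p_{Vidio} moves p_{Streamly} by 0.25 × 16 = 4. Streamly's best response rises — the actions are strategic complements.

4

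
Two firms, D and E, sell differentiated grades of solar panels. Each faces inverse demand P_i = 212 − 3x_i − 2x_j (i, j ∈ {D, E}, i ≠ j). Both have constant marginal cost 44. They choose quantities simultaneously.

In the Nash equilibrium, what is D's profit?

Firm D's profit: π = x_D(212 − 3x_D − 2x_E) − 44x_D.
∂π/∂x_D = 168 − 6x_D − 2x_E = 0 ⇒ x_D = 28 − (1/3)x_E.
Setting x_D = x_E in the reaction function: x_D = 28 − (1/3)x_D, so x_D = 28 / (4/3) = 21.
P_D = 212 − 3·21 − 2·21 = 107.
Profit = (107 − 44)·21 = 1323.

1323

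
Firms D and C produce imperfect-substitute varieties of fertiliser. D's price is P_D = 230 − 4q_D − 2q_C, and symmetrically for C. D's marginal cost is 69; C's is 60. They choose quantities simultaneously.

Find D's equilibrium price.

132.2

Firm D's profit: π = q_D(230 − 4q_D − 2q_C) − 69q_D.
∂π/∂q_D = 161 − 8q_D − 2q_C = 0 ⇒ q_D = 20.125 − 0.25q_C.
Similarly q_C = 21.25 − 0.25q_D.
Solving the two reaction functions simultaneously: (1 − (−0.25)(−0.25))q_D = 20.125 − 0.25·21.25, so 0.9375q_D = 14.8125 and q_D = 15.8.
Then q_C = 21.25 − 0.25·15.8 = 17.3.
P_D = 230 − 4·15.8 − 2·17.3 = 132.2.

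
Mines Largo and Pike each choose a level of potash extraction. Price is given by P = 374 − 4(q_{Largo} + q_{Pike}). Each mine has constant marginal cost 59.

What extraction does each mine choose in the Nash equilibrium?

Mine Largo's profit: π = q_{Largo}(374 − 4(q_{Largo} + q_{Pike})) − 59q_{Largo}.
∂π/∂q_{Largo} = 315 − 8q_{Largo} − 4q_{Pike} = 0, so q_{Largo} = 39.375 − 0.5q_{Pike}.
The game is symmetric, so in equilibrium q_{Pike} = q_{Largo}: the reaction function gives 1.5q_{Largo} = 39.375, hence q_{Largo} = 26.25.

26.25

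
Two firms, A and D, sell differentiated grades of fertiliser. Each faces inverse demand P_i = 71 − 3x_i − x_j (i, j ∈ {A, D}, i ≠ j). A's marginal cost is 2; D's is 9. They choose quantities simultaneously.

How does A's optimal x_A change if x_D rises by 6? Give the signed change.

-1

Firm A's profit: π = x_A(71 − 3x_A − x_D) − 2x_A.
∂π/∂x_A = 69 − 6x_A − x_D = 0 ⇒ x_A = 11.5 − (1/6)x_D.
The reaction-function slope is −1/6, so a 6-unit rise in x_D moves x_A by −1/6 × 6 = −1. A's best response falls — the actions are strategic substitutes.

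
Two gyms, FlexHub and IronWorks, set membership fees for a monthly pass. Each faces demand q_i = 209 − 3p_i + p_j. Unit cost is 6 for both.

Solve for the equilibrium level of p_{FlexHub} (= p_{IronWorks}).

FlexHub's profit: π = (p_{FlexHub} − 6)(209 − 3p_{FlexHub} + p_{IronWorks}).
∂π/∂p_{FlexHub} = 227 − 6p_{FlexHub} + p_{IronWorks} = 0 ⇒ p_{FlexHub} = 227/6 + (1/6)p_{IronWorks}.
Setting p_{FlexHub} = p_{IronWorks} in the reaction function: p_{FlexHub} = 227/6 + (1/6)p_{FlexHub}, so p_{FlexHub} = (227/6) / (5/6) = 45.4.

45.4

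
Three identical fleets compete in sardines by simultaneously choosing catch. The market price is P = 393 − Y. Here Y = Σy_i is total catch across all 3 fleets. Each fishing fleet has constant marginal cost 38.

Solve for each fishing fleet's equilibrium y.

88.75

A representative fishing fleet's profit is π_i = y_i(393 − Y) − 38y_i, with Y = y_i + Σ_{j≠i} y_j.
First-order condition: 355 − 2y_i − Σ_{j≠i} y_j = 0.
With identical fishing fleets, set every y_j = y: then 355 − 2y − 2y = 0, i.e. y = 355/4 = 88.75.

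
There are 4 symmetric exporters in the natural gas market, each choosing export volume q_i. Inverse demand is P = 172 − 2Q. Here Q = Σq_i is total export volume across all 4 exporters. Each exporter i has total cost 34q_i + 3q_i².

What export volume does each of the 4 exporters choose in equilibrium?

8.625

A representative exporter's profit is π_i = q_i(172 − 2Q) − 34q_i − 3q_i², with Q = q_i + Σ_{j≠i} q_j.
First-order condition: 138 − 10q_i − 2Σ_{j≠i} q_j = 0.
With identical exporters, set every q_j = q: then 138 − 10q − 6q = 0, i.e. q = 138/16 = 8.625.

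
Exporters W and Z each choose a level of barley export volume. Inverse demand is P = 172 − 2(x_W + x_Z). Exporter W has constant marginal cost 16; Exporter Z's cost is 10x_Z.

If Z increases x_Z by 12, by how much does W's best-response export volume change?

-6

Exporter W's profit: π = x_W(172 − 2(x_W + x_Z)) − 16x_W.
∂π/∂x_W = 156 − 4x_W − 2x_Z = 0, so x_W = 39 − 0.5x_Z.
The reaction-function slope is −0.5, so a 12-unit rise in x_Z moves x_W by −0.5 × 12 = −6. W's best response falls — the actions are strategic substitutes.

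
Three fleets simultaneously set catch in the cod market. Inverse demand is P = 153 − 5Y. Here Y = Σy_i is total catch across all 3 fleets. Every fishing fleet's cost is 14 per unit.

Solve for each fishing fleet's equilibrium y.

A representative fishing fleet's profit is π_i = y_i(153 − 5Y) − 14y_i, with Y = y_i + Σ_{j≠i} y_j.
First-order condition: 139 − 10y_i − 5Σ_{j≠i} y_j = 0.
With identical fishing fleets, set every y_j = y: then 139 − 10y − 10y = 0, i.e. y = 139/20 = 6.95.

6.95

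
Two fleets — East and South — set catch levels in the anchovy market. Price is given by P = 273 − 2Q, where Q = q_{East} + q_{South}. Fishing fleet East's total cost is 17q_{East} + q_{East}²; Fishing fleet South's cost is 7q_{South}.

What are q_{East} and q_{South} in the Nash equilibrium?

24.6, 54.2

Fishing fleet East's profit: π = q_{East}(273 − 2(q_{East} + q_{South})) − 17q_{East} − q_{East}².
∂π/∂q_{East} = 256 − 6q_{East} − 2q_{South} = 0, so q_{East} = 128/3 − (1/3)q_{South}.
For South: ∂π/∂q_{South} = 266 − 4q_{South} − 2q_{East} = 0 ⇒ q_{South} = 66.5 − 0.5q_{East}.
Plugging q_{South} into East's best response: q_{East} = 128/3 − (1/3)(66.5 − 0.5q_{East}) ⇒ (5/6)q_{East} = 20.5, so q_{East} = 24.6.
Then q_{South} = 66.5 − 0.5·24.6 = 54.2.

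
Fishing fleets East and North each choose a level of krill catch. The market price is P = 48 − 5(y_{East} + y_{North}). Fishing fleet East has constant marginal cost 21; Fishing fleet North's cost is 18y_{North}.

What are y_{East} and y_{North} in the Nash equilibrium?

1.6, 2.2

Fishing fleet East's profit: π = y_{East}(48 − 5(y_{East} + y_{North})) − 21y_{East}.
∂π/∂y_{East} = 27 − 10y_{East} − 5y_{North} = 0, so y_{East} = 2.7 − 0.5y_{North}.
By the same steps for North: y_{North} = 3 − 0.5y_{East}.
Solving the two reaction functions simultaneously: (1 − (−0.5)(−0.5))y_{East} = 2.7 − 0.5·3, so 0.75y_{East} = 1.2 and y_{East} = 1.6.
Then y_{North} = 3 − 0.5·1.6 = 2.2.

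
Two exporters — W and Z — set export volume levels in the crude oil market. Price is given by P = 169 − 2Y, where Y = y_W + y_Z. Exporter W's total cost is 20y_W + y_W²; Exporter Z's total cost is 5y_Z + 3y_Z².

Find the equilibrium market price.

103

Exporter W's profit: π = y_W(169 − 2(y_W + y_Z)) − 20y_W − y_W².
∂π/∂y_W = 149 − 6y_W − 2y_Z = 0, so y_W = 149/6 − (1/3)y_Z.
For Z: ∂π/∂y_Z = 164 − 10y_Z − 2y_W = 0 ⇒ y_Z = 16.4 − 0.2y_W.
Plugging y_Z into W's best response: y_W = 149/6 − (1/3)(16.4 − 0.2y_W) ⇒ (14/15)y_W = 581/30, so y_W = 20.75.
Then y_Z = 16.4 − 0.2·20.75 = 12.25.
Equilibrium price: P = 169 − 2·33 = 103.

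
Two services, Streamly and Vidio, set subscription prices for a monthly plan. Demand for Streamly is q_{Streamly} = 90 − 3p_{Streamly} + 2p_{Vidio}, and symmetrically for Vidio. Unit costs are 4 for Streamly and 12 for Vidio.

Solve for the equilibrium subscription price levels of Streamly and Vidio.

27, 30

Streamly's profit: π = (p_{Streamly} − 4)(90 − 3p_{Streamly} + 2p_{Vidio}).
∂π/∂p_{Streamly} = 102 − 6p_{Streamly} + 2p_{Vidio} = 0 ⇒ p_{Streamly} = 17 + (1/3)p_{Vidio}.
Similarly p_{Vidio} = 21 + (1/3)p_{Streamly}.
Substituting the second reaction function into the first: p_{Streamly} = 17 + (1/3)(21 + (1/3)p_{Streamly}), which gives (8/9)p_{Streamly} = 24 ⇒ p_{Streamly} = 27.
Then p_{Vidio} = 21 + (1/3)·27 = 30.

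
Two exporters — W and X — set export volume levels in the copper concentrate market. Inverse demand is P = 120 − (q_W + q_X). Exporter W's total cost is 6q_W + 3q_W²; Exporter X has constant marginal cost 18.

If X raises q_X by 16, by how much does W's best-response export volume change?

-2

Exporter W's profit: π = q_W(120 − (q_W + q_X)) − 6q_W − 3q_W².
∂π/∂q_W = 114 − 8q_W − q_X = 0, so q_W = 14.25 − 0.125q_X.
The reaction-function slope is −0.125, so a 16-unit rise in q_X moves q_W by −0.125 × 16 = −2. W's best response falls — the actions are strategic substitutes.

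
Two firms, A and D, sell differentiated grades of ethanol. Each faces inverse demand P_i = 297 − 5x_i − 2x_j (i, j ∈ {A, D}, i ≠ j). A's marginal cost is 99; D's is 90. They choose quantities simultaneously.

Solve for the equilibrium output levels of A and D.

16.3125, 17.4375

Firm A's profit: π = x_A(297 − 5x_A − 2x_D) − 99x_A.
∂π/∂x_A = 198 − 10x_A − 2x_D = 0 ⇒ x_A = 19.8 − 0.2x_D.
Similarly x_D = 20.7 − 0.2x_A.
Solving the two reaction functions simultaneously: (1 − (−0.2)(−0.2))x_A = 19.8 − 0.2·20.7, so 0.96x_A = 15.66 and x_A = 16.3125.
Then x_D = 20.7 − 0.2·16.3125 = 17.4375.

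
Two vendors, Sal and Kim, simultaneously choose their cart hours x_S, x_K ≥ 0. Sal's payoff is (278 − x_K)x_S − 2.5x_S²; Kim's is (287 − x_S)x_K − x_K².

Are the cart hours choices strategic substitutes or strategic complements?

strategic substitutes

Expanding Sal's payoff: 278x_S − x_Kx_S − 2.5x_S².
∂π/∂x_S = 278 − x_K − 5x_S = 0, so x_S = 55.6 − 0.2x_K.
The best-response slope dx_S/dx_K = −0.2 < 0: the reaction function is downward-sloping, so the choices are strategic substitutes.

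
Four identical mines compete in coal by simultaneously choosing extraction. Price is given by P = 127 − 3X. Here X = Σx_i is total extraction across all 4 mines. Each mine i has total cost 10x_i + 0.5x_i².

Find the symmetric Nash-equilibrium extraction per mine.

7.3125

A representative mine's profit is π_i = x_i(127 − 3X) − 10x_i − 0.5x_i², with X = x_i + Σ_{j≠i} x_j.
First-order condition: 117 − 7x_i − 3Σ_{j≠i} x_j = 0.
In a symmetric equilibrium every mine chooses the same x, so Σ_{j≠i} x_j = 3x. The condition becomes 117 − 16x = 0, giving x = 117/16 = 7.3125.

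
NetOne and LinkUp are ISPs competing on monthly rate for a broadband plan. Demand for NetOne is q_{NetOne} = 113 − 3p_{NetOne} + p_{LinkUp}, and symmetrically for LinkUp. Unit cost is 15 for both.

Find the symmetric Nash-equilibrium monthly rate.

31.6

NetOne's profit: π = (p_{NetOne} − 15)(113 − 3p_{NetOne} + p_{LinkUp}).
∂π/∂p_{NetOne} = 158 − 6p_{NetOne} + p_{LinkUp} = 0 ⇒ p_{NetOne} = 79/3 + (1/6)p_{LinkUp}.
Setting p_{NetOne} = p_{LinkUp} in the reaction function: p_{NetOne} = 79/3 + (1/6)p_{NetOne}, so p_{NetOne} = (79/3) / (5/6) = 31.6.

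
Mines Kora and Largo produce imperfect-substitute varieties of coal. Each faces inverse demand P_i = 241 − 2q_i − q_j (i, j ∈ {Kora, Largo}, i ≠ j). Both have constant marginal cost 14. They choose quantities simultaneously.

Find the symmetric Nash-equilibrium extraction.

45.4

Mine Kora's profit: π = q_{Kora}(241 − 2q_{Kora} − q_{Largo}) − 14q_{Kora}.
∂π/∂q_{Kora} = 227 − 4q_{Kora} − q_{Largo} = 0 ⇒ q_{Kora} = 56.75 − 0.25q_{Largo}.
Setting q_{Kora} = q_{Largo} in the reaction function: q_{Kora} = 56.75 − 0.25q_{Kora}, so q_{Kora} = 56.75 / 1.25 = 45.4.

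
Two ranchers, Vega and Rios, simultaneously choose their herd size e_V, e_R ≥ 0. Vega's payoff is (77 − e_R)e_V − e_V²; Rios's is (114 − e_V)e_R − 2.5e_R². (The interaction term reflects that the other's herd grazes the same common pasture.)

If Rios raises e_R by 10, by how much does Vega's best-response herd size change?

Expanding Vega's payoff: 77e_V − e_Re_V − e_V².
∂π/∂e_V = 77 − e_R − 2e_V = 0, so e_V = 38.5 − 0.5e_R.
The reaction-function slope is −0.5, so a 10-unit rise in e_R moves e_V by −0.5 × 10 = −5. Vega's best response falls — the actions are strategic substitutes.

-5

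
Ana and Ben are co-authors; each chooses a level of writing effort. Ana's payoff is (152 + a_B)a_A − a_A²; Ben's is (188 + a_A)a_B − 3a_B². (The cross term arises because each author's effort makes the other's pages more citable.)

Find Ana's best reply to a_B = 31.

91.5

Expanding Ana's payoff: 152a_A + a_Ba_A − a_A².
∂π/∂a_A = 152 + a_B − 2a_A = 0, so a_A = 76 + 0.5a_B.
At a_B = 31: a_A = 76 + 0.5·31 = 91.5.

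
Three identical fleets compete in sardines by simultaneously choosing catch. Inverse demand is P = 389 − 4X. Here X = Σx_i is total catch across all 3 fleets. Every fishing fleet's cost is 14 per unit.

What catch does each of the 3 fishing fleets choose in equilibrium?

23.4375

A representative fishing fleet's profit is π_i = x_i(389 − 4X) − 14x_i, with X = x_i + Σ_{j≠i} x_j.
First-order condition: 375 − 8x_i − 4Σ_{j≠i} x_j = 0.
With identical fishing fleets, set every x_j = x: then 375 − 8x − 8x = 0, i.e. x = 375/16 = 23.4375.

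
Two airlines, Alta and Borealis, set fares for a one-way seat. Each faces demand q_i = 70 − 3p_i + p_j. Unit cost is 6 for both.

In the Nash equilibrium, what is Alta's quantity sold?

34.8

Alta's profit: π = (p_{Alta} − 6)(70 − 3p_{Alta} + p_{Borealis}).
∂π/∂p_{Alta} = 88 − 6p_{Alta} + p_{Borealis} = 0 ⇒ p_{Alta} = 44/3 + (1/6)p_{Borealis}.
By symmetry p_{Borealis} = p_{Alta}; substituting into the reaction function, (5/6)p_{Alta} = 44/3 and p_{Alta} = 17.6.
q_{Alta} = 70 − 3·17.6 + 17.6 = 34.8.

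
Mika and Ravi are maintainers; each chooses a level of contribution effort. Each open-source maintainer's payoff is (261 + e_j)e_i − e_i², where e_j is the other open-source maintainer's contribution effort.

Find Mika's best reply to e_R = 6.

133.5

Mika's payoff is (261 + e_R)e_M − e_M².
∂π/∂e_M = 261 + e_R − 2e_M = 0, so e_M = 130.5 + 0.5e_R.
At e_R = 6: e_M = 130.5 + 0.5·6 = 133.5.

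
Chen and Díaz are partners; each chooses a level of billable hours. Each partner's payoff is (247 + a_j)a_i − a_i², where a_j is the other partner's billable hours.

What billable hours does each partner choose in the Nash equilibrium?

Chen's payoff is (247 + a_D)a_C − a_C².
∂π/∂a_C = 247 + a_D − 2a_C = 0, so a_C = 123.5 + 0.5a_D.
Setting a_C = a_D in the reaction function: a_C = 123.5 + 0.5a_C, so a_C = 123.5 / 0.5 = 247.

247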